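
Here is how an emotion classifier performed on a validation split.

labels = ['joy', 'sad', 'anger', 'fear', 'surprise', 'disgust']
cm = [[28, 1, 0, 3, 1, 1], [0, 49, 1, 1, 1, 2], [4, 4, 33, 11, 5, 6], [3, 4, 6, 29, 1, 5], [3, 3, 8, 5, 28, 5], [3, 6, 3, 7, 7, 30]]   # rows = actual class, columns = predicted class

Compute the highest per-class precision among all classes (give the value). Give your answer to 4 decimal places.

0.7313

Per-class precision (TP/(TP+FP)):
  joy: TP=28, FP=0+4+3+3+3=13 → 28/41 = 0.68293
  sad: TP=49, FP=1+4+4+3+6=18 → 49/67 = 0.73134
  anger: TP=33, FP=0+1+6+8+3=18 → 33/51 = 0.64706
  fear: TP=29, FP=3+1+11+5+7=27 → 29/56 = 0.51786
  surprise: TP=28, FP=1+1+5+1+7=15 → 28/43 = 0.65116
  disgust: TP=30, FP=1+2+6+5+5=19 → 30/49 = 0.61224
Highest is class 'sad' with precision = 0.7313.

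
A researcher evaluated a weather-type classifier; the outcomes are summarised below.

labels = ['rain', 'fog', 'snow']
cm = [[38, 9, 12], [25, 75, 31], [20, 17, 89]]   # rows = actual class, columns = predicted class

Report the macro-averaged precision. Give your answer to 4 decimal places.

0.6249

Per-class precision (TP/(TP+FP)):
  rain: TP=38, FP=25+20=45 → 38/83 = 0.45783
  fog: TP=75, FP=9+17=26 → 75/101 = 0.74257
  snow: TP=89, FP=12+31=43 → 89/132 = 0.67424
Macro-precision = mean = (0.45783 + 0.74257 + 0.67424) / 3 = 0.6249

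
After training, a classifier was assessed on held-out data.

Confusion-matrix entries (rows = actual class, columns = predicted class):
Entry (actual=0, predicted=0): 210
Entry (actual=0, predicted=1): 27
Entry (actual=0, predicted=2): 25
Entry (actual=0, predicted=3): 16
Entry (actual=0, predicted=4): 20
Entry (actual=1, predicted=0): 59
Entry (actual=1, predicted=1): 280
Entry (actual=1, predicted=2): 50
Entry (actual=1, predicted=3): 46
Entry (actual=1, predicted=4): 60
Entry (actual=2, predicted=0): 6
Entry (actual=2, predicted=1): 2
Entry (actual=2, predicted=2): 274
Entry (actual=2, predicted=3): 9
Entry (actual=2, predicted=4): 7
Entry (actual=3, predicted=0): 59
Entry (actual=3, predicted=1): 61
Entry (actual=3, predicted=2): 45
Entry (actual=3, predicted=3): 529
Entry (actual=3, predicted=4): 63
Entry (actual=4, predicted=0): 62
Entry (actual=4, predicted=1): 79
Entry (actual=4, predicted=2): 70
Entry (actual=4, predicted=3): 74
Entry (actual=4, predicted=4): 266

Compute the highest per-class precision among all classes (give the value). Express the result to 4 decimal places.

Per-class precision (TP/(TP+FP)):
  0: TP=210, FP=59+6+59+62=186 → 210/396 = 0.53030
  1: TP=280, FP=27+2+61+79=169 → 280/449 = 0.62361
  2: TP=274, FP=25+50+45+70=190 → 274/464 = 0.59052
  3: TP=529, FP=16+46+9+74=145 → 529/674 = 0.78487
  4: TP=266, FP=20+60+7+63=150 → 266/416 = 0.63942
Highest is class '3' with precision = 0.7849.

0.7849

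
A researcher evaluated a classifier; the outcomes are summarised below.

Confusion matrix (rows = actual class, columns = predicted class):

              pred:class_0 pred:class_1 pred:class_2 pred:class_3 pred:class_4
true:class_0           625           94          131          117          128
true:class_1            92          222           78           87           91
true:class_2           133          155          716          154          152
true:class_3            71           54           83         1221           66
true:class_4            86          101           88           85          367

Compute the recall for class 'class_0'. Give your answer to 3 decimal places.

Take TP from the diagonal, FP from the rest of the 'class_0' prediction marginal, FN from the rest of the 'class_0' actual marginal.
recall = TP/(TP+FN).
class_0: TP=625, FN=94+131+117+128=470 → 625/1095 = 0.5708

0.571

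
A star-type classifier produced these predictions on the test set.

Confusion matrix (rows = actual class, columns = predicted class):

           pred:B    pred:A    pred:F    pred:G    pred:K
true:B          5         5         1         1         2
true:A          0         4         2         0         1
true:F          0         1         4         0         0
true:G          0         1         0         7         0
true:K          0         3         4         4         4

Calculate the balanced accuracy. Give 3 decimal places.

0.574

Balanced accuracy = mean of per-class recall.
  B: recall = 5/14 = 0.3571
  A: recall = 4/7 = 0.5714
  F: recall = 4/5 = 0.8000
  G: recall = 7/8 = 0.8750
  K: recall = 4/15 = 0.2667
Mean = (0.3571 + 0.5714 + 0.8000 + 0.8750 + 0.2667) / 5 = 0.574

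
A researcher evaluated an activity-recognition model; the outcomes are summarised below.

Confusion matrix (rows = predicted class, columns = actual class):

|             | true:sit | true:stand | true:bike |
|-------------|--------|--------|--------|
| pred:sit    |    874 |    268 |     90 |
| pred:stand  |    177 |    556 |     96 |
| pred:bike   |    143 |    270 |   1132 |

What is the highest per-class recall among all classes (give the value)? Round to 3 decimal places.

0.859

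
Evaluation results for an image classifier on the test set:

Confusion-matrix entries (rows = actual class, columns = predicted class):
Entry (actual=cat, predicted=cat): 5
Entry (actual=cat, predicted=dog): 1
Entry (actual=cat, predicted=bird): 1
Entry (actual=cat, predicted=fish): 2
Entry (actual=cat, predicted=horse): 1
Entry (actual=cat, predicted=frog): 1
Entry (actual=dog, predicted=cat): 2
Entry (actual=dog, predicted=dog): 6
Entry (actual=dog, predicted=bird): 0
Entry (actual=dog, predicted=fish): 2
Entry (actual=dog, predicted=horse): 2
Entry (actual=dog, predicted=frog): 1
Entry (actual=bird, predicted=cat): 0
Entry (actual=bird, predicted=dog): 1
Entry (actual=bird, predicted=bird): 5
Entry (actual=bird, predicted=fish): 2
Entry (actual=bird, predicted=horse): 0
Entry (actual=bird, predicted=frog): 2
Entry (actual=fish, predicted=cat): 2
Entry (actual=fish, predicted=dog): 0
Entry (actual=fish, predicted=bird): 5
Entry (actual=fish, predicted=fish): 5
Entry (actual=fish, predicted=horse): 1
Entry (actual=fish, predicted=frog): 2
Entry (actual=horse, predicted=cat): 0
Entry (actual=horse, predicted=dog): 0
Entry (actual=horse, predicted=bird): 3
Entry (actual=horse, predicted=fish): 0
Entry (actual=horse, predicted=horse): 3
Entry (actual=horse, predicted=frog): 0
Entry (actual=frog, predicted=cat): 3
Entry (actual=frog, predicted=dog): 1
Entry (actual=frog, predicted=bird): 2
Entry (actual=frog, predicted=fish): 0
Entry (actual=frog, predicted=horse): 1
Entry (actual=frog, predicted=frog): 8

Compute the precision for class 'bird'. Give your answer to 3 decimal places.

Take TP from the diagonal, FP from the rest of the 'bird' prediction marginal, FN from the rest of the 'bird' actual marginal.
precision = TP/(TP+FP).
bird: TP=5, FP=1+0+5+3+2=11 → 5/16 = 0.3125

0.313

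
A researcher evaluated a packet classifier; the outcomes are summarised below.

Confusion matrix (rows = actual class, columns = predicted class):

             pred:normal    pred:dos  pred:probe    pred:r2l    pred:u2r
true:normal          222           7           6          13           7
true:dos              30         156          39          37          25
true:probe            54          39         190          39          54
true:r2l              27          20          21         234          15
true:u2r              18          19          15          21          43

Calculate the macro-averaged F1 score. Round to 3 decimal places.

Per-class F1 score (2·TP/(2·TP+FP+FN)):
  normal: TP=222, FP=30+54+27+18=129, FN=7+6+13+7=33 → 444/606 = 0.7327
  dos: TP=156, FP=7+39+20+19=85, FN=30+39+37+25=131 → 312/528 = 0.5909
  probe: TP=190, FP=6+39+21+15=81, FN=54+39+39+54=186 → 380/647 = 0.5873
  r2l: TP=234, FP=13+37+39+21=110, FN=27+20+21+15=83 → 468/661 = 0.7080
  u2r: TP=43, FP=7+25+54+15=101, FN=18+19+15+21=73 → 86/260 = 0.3308
Macro-F1 score = mean = (0.7327 + 0.5909 + 0.5873 + 0.7080 + 0.3308) / 5 = 0.590

0.590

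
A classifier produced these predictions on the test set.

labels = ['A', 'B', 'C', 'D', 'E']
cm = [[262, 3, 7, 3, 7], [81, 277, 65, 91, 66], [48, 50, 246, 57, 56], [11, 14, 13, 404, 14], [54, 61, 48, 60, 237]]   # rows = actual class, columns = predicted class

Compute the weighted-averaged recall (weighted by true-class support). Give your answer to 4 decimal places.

0.6380

Per-class recall (TP/(TP+FN)):
  A: TP=262, FN=3+7+3+7=20 → 262/282 = 0.92908
  B: TP=277, FN=81+65+91+66=303 → 277/580 = 0.47759
  C: TP=246, FN=48+50+57+56=211 → 246/457 = 0.53829
  D: TP=404, FN=11+14+13+14=52 → 404/456 = 0.88596
  E: TP=237, FN=54+61+48+60=223 → 237/460 = 0.51522
Weighted-recall = Σ (supportᵢ/N)·recallᵢ with N=2235: (282/2235)·0.92908 + (580/2235)·0.47759 + (457/2235)·0.53829 + (456/2235)·0.88596 + (460/2235)·0.51522 = 0.6380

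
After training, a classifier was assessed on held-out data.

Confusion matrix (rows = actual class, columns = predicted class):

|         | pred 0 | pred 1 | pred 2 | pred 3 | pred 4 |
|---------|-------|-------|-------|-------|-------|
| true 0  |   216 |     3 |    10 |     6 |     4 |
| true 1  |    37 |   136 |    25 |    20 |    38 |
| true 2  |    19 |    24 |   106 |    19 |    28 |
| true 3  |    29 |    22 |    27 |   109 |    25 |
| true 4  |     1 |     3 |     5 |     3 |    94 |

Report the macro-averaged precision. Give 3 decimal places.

Per-class precision (TP/(TP+FP)):
  0: TP=216, FP=37+19+29+1=86 → 216/302 = 0.7152
  1: TP=136, FP=3+24+22+3=52 → 136/188 = 0.7234
  2: TP=106, FP=10+25+27+5=67 → 106/173 = 0.6127
  3: TP=109, FP=6+20+19+3=48 → 109/157 = 0.6943
  4: TP=94, FP=4+38+28+25=95 → 94/189 = 0.4974
Macro-precision = mean = (0.7152 + 0.7234 + 0.6127 + 0.6943 + 0.4974) / 5 = 0.649

0.649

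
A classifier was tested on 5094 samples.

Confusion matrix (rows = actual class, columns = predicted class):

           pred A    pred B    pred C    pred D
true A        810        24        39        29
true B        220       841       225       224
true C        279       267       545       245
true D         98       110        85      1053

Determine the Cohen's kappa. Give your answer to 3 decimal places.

Observed agreement pₒ = trace/N = 3249/5094 = 0.6378
Expected agreement pₑ = Σ (rowᵢ·colᵢ)/N² = (902·1407 + 1510·1242 + 1336·894 + 1346·1551)/5094² = 0.2477
κ = (pₒ − pₑ)/(1 − pₑ) = (0.6378 − 0.2477)/(1 − 0.2477) = 0.519

0.519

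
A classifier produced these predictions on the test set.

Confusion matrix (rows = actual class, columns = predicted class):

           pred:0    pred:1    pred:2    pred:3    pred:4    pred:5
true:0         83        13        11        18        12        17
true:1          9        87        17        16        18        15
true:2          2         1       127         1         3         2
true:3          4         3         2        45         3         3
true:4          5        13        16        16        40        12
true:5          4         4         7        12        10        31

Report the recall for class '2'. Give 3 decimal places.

One-vs-rest for '2': TP = diagonal; FP = other classes predicted '2'; FN = '2' predicted as other.
recall = TP/(TP+FN).
2: TP=127, FN=2+1+1+3+2=9 → 127/136 = 0.9338

0.934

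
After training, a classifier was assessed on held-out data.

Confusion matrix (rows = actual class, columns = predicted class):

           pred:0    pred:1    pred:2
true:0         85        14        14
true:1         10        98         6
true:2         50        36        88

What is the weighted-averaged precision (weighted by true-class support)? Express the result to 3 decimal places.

0.707

Per-class precision (TP/(TP+FP)):
  0: TP=85, FP=10+50=60 → 85/145 = 0.5862
  1: TP=98, FP=14+36=50 → 98/148 = 0.6622
  2: TP=88, FP=14+6=20 → 88/108 = 0.8148
Weighted-precision = Σ (supportᵢ/N)·precisionᵢ with N=401: (113/401)·0.5862 + (114/401)·0.6622 + (174/401)·0.8148 = 0.707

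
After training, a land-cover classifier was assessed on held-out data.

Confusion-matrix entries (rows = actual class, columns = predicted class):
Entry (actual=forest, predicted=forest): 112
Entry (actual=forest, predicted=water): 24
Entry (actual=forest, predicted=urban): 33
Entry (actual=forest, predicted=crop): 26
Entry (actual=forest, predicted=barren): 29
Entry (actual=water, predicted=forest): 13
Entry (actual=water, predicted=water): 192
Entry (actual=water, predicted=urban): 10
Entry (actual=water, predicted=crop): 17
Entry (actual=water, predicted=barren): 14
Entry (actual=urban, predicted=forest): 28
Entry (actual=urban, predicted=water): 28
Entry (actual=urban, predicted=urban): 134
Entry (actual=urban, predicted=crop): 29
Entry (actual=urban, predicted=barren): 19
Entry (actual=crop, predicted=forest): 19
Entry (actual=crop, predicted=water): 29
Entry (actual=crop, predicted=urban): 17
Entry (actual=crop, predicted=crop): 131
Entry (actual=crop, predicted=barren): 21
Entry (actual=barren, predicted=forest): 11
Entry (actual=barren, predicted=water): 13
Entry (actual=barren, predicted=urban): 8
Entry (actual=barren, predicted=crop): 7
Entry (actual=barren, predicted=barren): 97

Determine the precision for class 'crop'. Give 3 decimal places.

0.624

Treat 'crop' as positive and all other classes as negative.
precision = TP/(TP+FP).
crop: TP=131, FP=26+17+29+7=79 → 131/210 = 0.6238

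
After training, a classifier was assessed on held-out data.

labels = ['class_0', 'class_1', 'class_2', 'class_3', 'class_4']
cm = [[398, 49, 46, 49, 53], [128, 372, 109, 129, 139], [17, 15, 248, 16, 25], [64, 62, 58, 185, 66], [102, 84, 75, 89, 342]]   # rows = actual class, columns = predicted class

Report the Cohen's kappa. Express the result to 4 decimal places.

0.4083

Observed agreement pₒ = trace/N = 1545/2920 = 0.52911
Expected agreement pₑ = Σ (rowᵢ·colᵢ)/N² = (595·709 + 877·582 + 321·536 + 435·468 + 692·625)/2920² = 0.20412
κ = (pₒ − pₑ)/(1 − pₑ) = (0.52911 − 0.20412)/(1 − 0.20412) = 0.4083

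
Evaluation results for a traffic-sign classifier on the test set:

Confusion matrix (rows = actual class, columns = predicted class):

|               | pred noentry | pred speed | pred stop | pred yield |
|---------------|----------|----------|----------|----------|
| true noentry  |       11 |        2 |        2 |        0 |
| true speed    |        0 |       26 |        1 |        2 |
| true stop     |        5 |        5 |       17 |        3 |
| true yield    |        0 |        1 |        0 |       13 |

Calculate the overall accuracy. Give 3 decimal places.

Accuracy = trace / total = (11+26+17+13=67) / 88 = 67/88 = 0.761

0.761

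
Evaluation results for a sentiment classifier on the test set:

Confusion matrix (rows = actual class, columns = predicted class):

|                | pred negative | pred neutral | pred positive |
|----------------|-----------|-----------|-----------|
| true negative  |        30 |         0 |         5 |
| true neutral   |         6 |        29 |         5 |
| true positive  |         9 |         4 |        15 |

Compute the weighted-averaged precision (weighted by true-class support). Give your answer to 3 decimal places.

0.731

Per-class precision (TP/(TP+FP)):
  negative: TP=30, FP=6+9=15 → 30/45 = 0.6667
  neutral: TP=29, FP=0+4=4 → 29/33 = 0.8788
  positive: TP=15, FP=5+5=10 → 15/25 = 0.6000
Weighted-precision = Σ (supportᵢ/N)·precisionᵢ with N=103: (35/103)·0.6667 + (40/103)·0.8788 + (28/103)·0.6000 = 0.731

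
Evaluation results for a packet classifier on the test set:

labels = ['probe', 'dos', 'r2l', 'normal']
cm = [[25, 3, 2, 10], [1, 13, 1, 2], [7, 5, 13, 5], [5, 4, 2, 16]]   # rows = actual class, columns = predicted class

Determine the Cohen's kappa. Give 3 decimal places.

0.443

Observed agreement pₒ = trace/N = 67/114 = 0.5877
Expected agreement pₑ = Σ (rowᵢ·colᵢ)/N² = (40·38 + 17·25 + 30·18 + 27·33)/114² = 0.2598
κ = (pₒ − pₑ)/(1 − pₑ) = (0.5877 − 0.2598)/(1 − 0.2598) = 0.443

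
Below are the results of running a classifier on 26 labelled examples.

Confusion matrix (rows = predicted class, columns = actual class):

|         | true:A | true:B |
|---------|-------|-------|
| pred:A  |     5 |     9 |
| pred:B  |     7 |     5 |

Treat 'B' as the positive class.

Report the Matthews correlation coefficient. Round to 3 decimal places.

-0.226

MCC = (TP·TN − FP·FN) / √((TP+FP)(TP+FN)(TN+FP)(TN+FN))
Numerator = 5·5 − 7·9 = -38
Denominator = √(12·14·12·14) = √28224 = 168.0000
MCC = -38 / 168.0000 = -0.226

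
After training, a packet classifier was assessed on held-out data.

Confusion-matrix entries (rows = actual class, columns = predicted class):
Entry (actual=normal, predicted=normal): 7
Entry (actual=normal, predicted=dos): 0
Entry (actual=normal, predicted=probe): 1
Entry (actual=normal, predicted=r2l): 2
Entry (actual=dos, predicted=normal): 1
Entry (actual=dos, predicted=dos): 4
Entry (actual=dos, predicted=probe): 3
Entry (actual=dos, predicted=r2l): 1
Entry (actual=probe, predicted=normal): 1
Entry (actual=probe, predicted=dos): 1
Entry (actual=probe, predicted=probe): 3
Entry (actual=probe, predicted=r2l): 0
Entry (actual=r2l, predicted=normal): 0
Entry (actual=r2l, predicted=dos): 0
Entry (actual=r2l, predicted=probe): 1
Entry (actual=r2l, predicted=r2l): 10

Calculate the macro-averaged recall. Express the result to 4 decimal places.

0.6634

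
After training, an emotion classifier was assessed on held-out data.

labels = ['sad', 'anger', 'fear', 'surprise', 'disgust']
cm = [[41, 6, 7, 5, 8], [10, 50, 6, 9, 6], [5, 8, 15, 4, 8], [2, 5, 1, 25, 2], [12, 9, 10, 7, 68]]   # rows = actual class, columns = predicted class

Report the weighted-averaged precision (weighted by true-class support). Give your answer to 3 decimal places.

0.615

Per-class precision (TP/(TP+FP)):
  sad: TP=41, FP=10+5+2+12=29 → 41/70 = 0.5857
  anger: TP=50, FP=6+8+5+9=28 → 50/78 = 0.6410
  fear: TP=15, FP=7+6+1+10=24 → 15/39 = 0.3846
  surprise: TP=25, FP=5+9+4+7=25 → 25/50 = 0.5000
  disgust: TP=68, FP=8+6+8+2=24 → 68/92 = 0.7391
Weighted-precision = Σ (supportᵢ/N)·precisionᵢ with N=329: (67/329)·0.5857 + (81/329)·0.6410 + (40/329)·0.3846 + (35/329)·0.5000 + (106/329)·0.7391 = 0.615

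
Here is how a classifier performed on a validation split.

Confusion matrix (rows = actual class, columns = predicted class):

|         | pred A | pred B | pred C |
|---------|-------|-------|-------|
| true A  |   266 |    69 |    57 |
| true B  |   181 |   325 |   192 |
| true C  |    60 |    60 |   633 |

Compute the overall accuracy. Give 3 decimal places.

0.664

Accuracy = trace / total = (266+325+633=1224) / 1843 = 1224/1843 = 0.664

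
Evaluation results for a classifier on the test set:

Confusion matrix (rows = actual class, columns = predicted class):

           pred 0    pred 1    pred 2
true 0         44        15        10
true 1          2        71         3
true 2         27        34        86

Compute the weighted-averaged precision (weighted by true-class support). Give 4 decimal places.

0.7337

Per-class precision (TP/(TP+FP)):
  0: TP=44, FP=2+27=29 → 44/73 = 0.60274
  1: TP=71, FP=15+34=49 → 71/120 = 0.59167
  2: TP=86, FP=10+3=13 → 86/99 = 0.86869
Weighted-precision = Σ (supportᵢ/N)·precisionᵢ with N=292: (69/292)·0.60274 + (76/292)·0.59167 + (147/292)·0.86869 = 0.7337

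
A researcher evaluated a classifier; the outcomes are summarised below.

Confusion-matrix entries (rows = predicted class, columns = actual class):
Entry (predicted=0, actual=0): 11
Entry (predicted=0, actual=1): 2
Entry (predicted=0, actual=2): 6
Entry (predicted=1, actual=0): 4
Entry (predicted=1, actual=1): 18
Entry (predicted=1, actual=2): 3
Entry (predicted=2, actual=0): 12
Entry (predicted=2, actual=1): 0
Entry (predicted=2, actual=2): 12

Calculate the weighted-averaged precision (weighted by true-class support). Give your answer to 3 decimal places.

0.596

Per-class precision (TP/(TP+FP)):
  0: TP=11, FP=2+6=8 → 11/19 = 0.5789
  1: TP=18, FP=4+3=7 → 18/25 = 0.7200
  2: TP=12, FP=12+0=12 → 12/24 = 0.5000
Weighted-precision = Σ (supportᵢ/N)·precisionᵢ with N=68: (27/68)·0.5789 + (20/68)·0.7200 + (21/68)·0.5000 = 0.596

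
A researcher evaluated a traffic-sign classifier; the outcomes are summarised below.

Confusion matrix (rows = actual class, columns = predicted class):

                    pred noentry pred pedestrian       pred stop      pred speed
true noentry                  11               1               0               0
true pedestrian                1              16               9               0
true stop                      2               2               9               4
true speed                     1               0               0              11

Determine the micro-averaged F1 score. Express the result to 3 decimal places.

Micro-averaging pools counts across classes: ΣTP=47, ΣFP=20, ΣFN=20.
Micro-F1 score = 2·TP/(2·TP+FP+FN) on pooled counts = 0.701 (equals overall accuracy in single-label multiclass).

0.701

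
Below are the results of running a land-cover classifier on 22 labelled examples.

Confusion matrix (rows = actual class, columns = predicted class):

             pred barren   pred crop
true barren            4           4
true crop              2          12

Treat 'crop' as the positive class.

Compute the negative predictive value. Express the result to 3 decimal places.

NPV = TN/(TN+FN) = 4/(4+2) = 0.667

0.667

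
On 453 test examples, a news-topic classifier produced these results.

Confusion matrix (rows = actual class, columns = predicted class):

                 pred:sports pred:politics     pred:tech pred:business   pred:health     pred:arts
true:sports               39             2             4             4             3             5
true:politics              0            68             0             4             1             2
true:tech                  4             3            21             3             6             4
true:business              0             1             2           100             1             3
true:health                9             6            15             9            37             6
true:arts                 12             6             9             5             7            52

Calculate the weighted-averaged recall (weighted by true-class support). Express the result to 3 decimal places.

0.700

Per-class recall (TP/(TP+FN)):
  sports: TP=39, FN=2+4+4+3+5=18 → 39/57 = 0.6842
  politics: TP=68, FN=0+0+4+1+2=7 → 68/75 = 0.9067
  tech: TP=21, FN=4+3+3+6+4=20 → 21/41 = 0.5122
  business: TP=100, FN=0+1+2+1+3=7 → 100/107 = 0.9346
  health: TP=37, FN=9+6+15+9+6=45 → 37/82 = 0.4512
  arts: TP=52, FN=12+6+9+5+7=39 → 52/91 = 0.5714
Weighted-recall = Σ (supportᵢ/N)·recallᵢ with N=453: (57/453)·0.6842 + (75/453)·0.9067 + (41/453)·0.5122 + (107/453)·0.9346 + (82/453)·0.4512 + (91/453)·0.5714 = 0.700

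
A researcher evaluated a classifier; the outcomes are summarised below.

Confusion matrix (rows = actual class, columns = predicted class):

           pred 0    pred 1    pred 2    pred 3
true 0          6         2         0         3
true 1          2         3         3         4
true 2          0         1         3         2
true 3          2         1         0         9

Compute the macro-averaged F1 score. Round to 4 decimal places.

Per-class F1 score (2·TP/(2·TP+FP+FN)):
  0: TP=6, FP=2+0+2=4, FN=2+0+3=5 → 12/21 = 0.57143
  1: TP=3, FP=2+1+1=4, FN=2+3+4=9 → 6/19 = 0.31579
  2: TP=3, FP=0+3+0=3, FN=0+1+2=3 → 6/12 = 0.50000
  3: TP=9, FP=3+4+2=9, FN=2+1+0=3 → 18/30 = 0.60000
Macro-F1 score = mean = (0.57143 + 0.31579 + 0.50000 + 0.60000) / 4 = 0.4968

0.4968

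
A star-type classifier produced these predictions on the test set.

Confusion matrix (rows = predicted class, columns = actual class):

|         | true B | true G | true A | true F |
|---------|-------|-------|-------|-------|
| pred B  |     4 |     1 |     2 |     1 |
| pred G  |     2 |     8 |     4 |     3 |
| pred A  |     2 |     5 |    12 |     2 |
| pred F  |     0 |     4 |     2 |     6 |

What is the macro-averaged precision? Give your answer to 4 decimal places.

0.5105

Per-class precision (TP/(TP+FP)):
  B: TP=4, FP=1+2+1=4 → 4/8 = 0.50000
  G: TP=8, FP=2+4+3=9 → 8/17 = 0.47059
  A: TP=12, FP=2+5+2=9 → 12/21 = 0.57143
  F: TP=6, FP=0+4+2=6 → 6/12 = 0.50000
Macro-precision = mean = (0.50000 + 0.47059 + 0.57143 + 0.50000) / 4 = 0.5105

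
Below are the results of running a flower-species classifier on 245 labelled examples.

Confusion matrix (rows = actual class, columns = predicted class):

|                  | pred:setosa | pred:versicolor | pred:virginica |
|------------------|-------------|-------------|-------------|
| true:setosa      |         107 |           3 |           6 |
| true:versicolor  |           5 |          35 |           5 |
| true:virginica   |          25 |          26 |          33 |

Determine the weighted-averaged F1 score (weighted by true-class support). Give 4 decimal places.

Per-class F1 score (2·TP/(2·TP+FP+FN)):
  setosa: TP=107, FP=5+25=30, FN=3+6=9 → 214/253 = 0.84585
  versicolor: TP=35, FP=3+26=29, FN=5+5=10 → 70/109 = 0.64220
  virginica: TP=33, FP=6+5=11, FN=25+26=51 → 66/128 = 0.51563
Weighted-F1 score = Σ (supportᵢ/N)·F1 scoreᵢ with N=245: (116/245)·0.84585 + (45/245)·0.64220 + (84/245)·0.51563 = 0.6952

0.6952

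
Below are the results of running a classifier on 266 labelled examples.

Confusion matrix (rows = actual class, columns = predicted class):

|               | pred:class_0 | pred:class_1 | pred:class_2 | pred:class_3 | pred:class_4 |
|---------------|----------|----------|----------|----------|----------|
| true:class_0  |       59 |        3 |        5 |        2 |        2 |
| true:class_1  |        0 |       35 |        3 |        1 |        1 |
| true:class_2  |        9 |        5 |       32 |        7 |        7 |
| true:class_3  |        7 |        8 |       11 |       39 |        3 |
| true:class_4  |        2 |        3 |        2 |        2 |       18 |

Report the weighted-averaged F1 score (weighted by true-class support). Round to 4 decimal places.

0.6831

Per-class F1 score (2·TP/(2·TP+FP+FN)):
  class_0: TP=59, FP=0+9+7+2=18, FN=3+5+2+2=12 → 118/148 = 0.79730
  class_1: TP=35, FP=3+5+8+3=19, FN=0+3+1+1=5 → 70/94 = 0.74468
  class_2: TP=32, FP=5+3+11+2=21, FN=9+5+7+7=28 → 64/113 = 0.56637
  class_3: TP=39, FP=2+1+7+2=12, FN=7+8+11+3=29 → 78/119 = 0.65546
  class_4: TP=18, FP=2+1+7+3=13, FN=2+3+2+2=9 → 36/58 = 0.62069
Weighted-F1 score = Σ (supportᵢ/N)·F1 scoreᵢ with N=266: (71/266)·0.79730 + (40/266)·0.74468 + (60/266)·0.56637 + (68/266)·0.65546 + (27/266)·0.62069 = 0.6831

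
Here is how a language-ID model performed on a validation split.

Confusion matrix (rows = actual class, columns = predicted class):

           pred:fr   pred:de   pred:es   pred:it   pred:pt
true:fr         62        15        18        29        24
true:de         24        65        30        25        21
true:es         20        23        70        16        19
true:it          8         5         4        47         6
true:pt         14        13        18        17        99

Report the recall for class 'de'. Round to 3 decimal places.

0.394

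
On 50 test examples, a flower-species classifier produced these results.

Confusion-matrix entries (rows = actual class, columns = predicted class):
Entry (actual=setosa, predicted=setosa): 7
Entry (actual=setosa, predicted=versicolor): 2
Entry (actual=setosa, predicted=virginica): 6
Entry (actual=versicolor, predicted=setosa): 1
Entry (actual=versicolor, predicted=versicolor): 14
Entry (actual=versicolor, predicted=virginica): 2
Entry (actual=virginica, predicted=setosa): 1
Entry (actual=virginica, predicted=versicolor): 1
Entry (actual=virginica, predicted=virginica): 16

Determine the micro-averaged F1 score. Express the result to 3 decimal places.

Micro-averaging pools counts across classes: ΣTP=37, ΣFP=13, ΣFN=13.
Micro-F1 score = 2·TP/(2·TP+FP+FN) on pooled counts = 0.740 (equals overall accuracy in single-label multiclass).

0.740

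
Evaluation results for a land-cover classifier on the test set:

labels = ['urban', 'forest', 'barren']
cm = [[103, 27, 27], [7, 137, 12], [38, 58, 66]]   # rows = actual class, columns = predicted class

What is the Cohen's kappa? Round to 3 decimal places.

0.467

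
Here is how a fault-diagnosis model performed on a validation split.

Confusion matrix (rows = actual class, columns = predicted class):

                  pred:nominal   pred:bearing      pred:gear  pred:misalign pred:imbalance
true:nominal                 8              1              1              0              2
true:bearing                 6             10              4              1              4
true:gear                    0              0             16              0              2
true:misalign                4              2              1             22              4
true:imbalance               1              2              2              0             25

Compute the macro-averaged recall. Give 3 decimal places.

0.691

Per-class recall (TP/(TP+FN)):
  nominal: TP=8, FN=1+1+0+2=4 → 8/12 = 0.6667
  bearing: TP=10, FN=6+4+1+4=15 → 10/25 = 0.4000
  gear: TP=16, FN=0+0+0+2=2 → 16/18 = 0.8889
  misalign: TP=22, FN=4+2+1+4=11 → 22/33 = 0.6667
  imbalance: TP=25, FN=1+2+2+0=5 → 25/30 = 0.8333
Macro-recall = mean = (0.6667 + 0.4000 + 0.8889 + 0.6667 + 0.8333) / 5 = 0.691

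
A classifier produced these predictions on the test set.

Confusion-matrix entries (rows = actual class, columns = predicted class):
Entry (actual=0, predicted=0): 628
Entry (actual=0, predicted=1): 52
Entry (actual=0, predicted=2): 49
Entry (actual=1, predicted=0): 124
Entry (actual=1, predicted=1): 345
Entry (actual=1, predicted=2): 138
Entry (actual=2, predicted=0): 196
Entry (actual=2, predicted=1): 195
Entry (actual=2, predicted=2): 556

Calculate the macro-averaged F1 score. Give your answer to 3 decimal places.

Per-class F1 score (2·TP/(2·TP+FP+FN)):
  0: TP=628, FP=124+196=320, FN=52+49=101 → 1256/1677 = 0.7490
  1: TP=345, FP=52+195=247, FN=124+138=262 → 690/1199 = 0.5755
  2: TP=556, FP=49+138=187, FN=196+195=391 → 1112/1690 = 0.6580
Macro-F1 score = mean = (0.7490 + 0.5755 + 0.6580) / 3 = 0.661

0.661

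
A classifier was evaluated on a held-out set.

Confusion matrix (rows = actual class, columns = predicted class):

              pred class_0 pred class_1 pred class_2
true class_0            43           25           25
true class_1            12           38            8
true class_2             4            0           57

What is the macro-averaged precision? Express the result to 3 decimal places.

0.655

Per-class precision (TP/(TP+FP)):
  class_0: TP=43, FP=12+4=16 → 43/59 = 0.7288
  class_1: TP=38, FP=25+0=25 → 38/63 = 0.6032
  class_2: TP=57, FP=25+8=33 → 57/90 = 0.6333
Macro-precision = mean = (0.7288 + 0.6032 + 0.6333) / 3 = 0.655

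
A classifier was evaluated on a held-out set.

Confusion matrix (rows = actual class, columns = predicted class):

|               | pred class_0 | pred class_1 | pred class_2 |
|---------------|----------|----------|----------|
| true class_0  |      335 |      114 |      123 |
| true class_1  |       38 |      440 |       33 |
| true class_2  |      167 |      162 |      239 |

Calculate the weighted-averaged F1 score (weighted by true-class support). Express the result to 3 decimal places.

0.601

Per-class F1 score (2·TP/(2·TP+FP+FN)):
  class_0: TP=335, FP=38+167=205, FN=114+123=237 → 670/1112 = 0.6025
  class_1: TP=440, FP=114+162=276, FN=38+33=71 → 880/1227 = 0.7172
  class_2: TP=239, FP=123+33=156, FN=167+162=329 → 478/963 = 0.4964
Weighted-F1 score = Σ (supportᵢ/N)·F1 scoreᵢ with N=1651: (572/1651)·0.6025 + (511/1651)·0.7172 + (568/1651)·0.4964 = 0.601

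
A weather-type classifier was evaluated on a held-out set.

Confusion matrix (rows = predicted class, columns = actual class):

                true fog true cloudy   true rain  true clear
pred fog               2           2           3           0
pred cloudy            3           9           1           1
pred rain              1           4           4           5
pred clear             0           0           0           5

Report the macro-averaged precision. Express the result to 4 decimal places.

Per-class precision (TP/(TP+FP)):
  fog: TP=2, FP=2+3+0=5 → 2/7 = 0.28571
  cloudy: TP=9, FP=3+1+1=5 → 9/14 = 0.64286
  rain: TP=4, FP=1+4+5=10 → 4/14 = 0.28571
  clear: TP=5, FP=0+0+0=0 → 5/5 = 1.00000
Macro-precision = mean = (0.28571 + 0.64286 + 0.28571 + 1.00000) / 4 = 0.5536

0.5536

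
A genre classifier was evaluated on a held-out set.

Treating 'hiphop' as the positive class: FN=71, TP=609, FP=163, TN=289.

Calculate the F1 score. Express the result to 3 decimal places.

0.839

Precision = TP/(TP+FP) = 609/772 = 0.7889
Recall = TP/(TP+FN) = 609/680 = 0.8956
F1 = 2·TP/(2·TP+FP+FN) = 1218/1452 = 0.839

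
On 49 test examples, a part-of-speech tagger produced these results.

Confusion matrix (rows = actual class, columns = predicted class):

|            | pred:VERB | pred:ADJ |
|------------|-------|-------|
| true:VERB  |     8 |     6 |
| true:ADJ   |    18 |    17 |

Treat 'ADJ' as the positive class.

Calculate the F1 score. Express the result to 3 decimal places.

Precision = TP/(TP+FP) = 17/23 = 0.7391
Recall = TP/(TP+FN) = 17/35 = 0.4857
F1 = 2·TP/(2·TP+FP+FN) = 34/58 = 0.586

0.586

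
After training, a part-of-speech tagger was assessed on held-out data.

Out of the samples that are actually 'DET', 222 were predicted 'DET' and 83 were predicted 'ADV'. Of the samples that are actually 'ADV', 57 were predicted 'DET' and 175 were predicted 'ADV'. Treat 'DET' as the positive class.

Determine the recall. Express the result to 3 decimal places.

0.728

Recall = TP/(TP+FN) = 222/(222+83) = 222/305 = 0.728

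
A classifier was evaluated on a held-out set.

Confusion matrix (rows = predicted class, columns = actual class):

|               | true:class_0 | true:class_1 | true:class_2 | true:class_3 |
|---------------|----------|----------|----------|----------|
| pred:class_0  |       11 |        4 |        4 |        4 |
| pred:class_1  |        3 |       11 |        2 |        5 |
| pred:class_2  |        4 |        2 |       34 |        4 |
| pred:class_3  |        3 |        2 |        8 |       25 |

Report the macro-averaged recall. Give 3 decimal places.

Per-class recall (TP/(TP+FN)):
  class_0: TP=11, FN=3+4+3=10 → 11/21 = 0.5238
  class_1: TP=11, FN=4+2+2=8 → 11/19 = 0.5789
  class_2: TP=34, FN=4+2+8=14 → 34/48 = 0.7083
  class_3: TP=25, FN=4+5+4=13 → 25/38 = 0.6579
Macro-recall = mean = (0.5238 + 0.5789 + 0.7083 + 0.6579) / 4 = 0.617

0.617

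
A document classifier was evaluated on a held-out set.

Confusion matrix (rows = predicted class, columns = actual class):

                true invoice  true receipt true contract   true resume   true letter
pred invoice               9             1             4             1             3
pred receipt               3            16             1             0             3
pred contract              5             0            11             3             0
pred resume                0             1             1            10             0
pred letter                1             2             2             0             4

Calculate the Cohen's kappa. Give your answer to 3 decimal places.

Observed agreement pₒ = trace/N = 50/81 = 0.6173
Expected agreement pₑ = Σ (rowᵢ·colᵢ)/N² = (18·18 + 20·23 + 19·19 + 14·12 + 10·9)/81² = 0.2138
κ = (pₒ − pₑ)/(1 − pₑ) = (0.6173 − 0.2138)/(1 − 0.2138) = 0.513

0.513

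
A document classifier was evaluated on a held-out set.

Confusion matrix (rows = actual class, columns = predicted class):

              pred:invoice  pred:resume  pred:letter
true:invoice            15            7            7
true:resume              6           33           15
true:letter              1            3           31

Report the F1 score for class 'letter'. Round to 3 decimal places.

0.705

Take TP from the diagonal, FP from the rest of the 'letter' prediction marginal, FN from the rest of the 'letter' actual marginal.
F1 score = 2·TP/(2·TP+FP+FN).
letter: TP=31, FP=7+15=22, FN=1+3=4 → 62/88 = 0.7045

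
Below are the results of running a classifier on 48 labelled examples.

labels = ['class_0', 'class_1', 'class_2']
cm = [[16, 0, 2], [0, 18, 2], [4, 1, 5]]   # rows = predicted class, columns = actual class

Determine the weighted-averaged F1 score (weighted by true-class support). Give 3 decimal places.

Per-class F1 score (2·TP/(2·TP+FP+FN)):
  class_0: TP=16, FP=0+2=2, FN=0+4=4 → 32/38 = 0.8421
  class_1: TP=18, FP=0+2=2, FN=0+1=1 → 36/39 = 0.9231
  class_2: TP=5, FP=4+1=5, FN=2+2=4 → 10/19 = 0.5263
Weighted-F1 score = Σ (supportᵢ/N)·F1 scoreᵢ with N=48: (20/48)·0.8421 + (19/48)·0.9231 + (9/48)·0.5263 = 0.815

0.815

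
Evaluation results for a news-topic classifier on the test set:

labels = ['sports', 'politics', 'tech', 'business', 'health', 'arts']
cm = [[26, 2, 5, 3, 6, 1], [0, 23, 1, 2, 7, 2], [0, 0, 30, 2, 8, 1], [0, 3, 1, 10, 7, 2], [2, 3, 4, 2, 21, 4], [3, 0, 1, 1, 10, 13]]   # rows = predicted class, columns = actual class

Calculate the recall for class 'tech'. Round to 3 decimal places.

0.714

One-vs-rest for 'tech': TP = diagonal; FP = other classes predicted 'tech'; FN = 'tech' predicted as other.
recall = TP/(TP+FN).
tech: TP=30, FN=5+1+1+4+1=12 → 30/42 = 0.7143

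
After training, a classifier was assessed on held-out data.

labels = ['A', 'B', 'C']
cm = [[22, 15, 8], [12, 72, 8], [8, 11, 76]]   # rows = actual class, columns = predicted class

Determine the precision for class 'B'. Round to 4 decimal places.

One-vs-rest for 'B': TP = diagonal; FP = other classes predicted 'B'; FN = 'B' predicted as other.
precision = TP/(TP+FP).
B: TP=72, FP=15+11=26 → 72/98 = 0.73469

0.7347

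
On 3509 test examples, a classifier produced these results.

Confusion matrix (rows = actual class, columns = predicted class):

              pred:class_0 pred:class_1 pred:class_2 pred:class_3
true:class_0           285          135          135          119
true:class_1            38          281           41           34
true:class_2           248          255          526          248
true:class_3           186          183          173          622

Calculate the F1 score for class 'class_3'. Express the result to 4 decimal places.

Treat 'class_3' as positive and all other classes as negative.
F1 score = 2·TP/(2·TP+FP+FN).
class_3: TP=622, FP=119+34+248=401, FN=186+183+173=542 → 1244/2187 = 0.56882

0.5688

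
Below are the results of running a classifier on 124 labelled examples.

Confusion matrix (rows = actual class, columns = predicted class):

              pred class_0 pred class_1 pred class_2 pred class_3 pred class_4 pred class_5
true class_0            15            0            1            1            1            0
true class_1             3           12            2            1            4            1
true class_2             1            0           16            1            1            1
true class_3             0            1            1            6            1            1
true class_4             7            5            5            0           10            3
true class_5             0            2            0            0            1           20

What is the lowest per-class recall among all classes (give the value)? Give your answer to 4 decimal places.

Per-class recall (TP/(TP+FN)):
  class_0: TP=15, FN=0+1+1+1+0=3 → 15/18 = 0.83333
  class_1: TP=12, FN=3+2+1+4+1=11 → 12/23 = 0.52174
  class_2: TP=16, FN=1+0+1+1+1=4 → 16/20 = 0.80000
  class_3: TP=6, FN=0+1+1+1+1=4 → 6/10 = 0.60000
  class_4: TP=10, FN=7+5+5+0+3=20 → 10/30 = 0.33333
  class_5: TP=20, FN=0+2+0+0+1=3 → 20/23 = 0.86957
Lowest is class 'class_4' with recall = 0.3333.

0.3333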